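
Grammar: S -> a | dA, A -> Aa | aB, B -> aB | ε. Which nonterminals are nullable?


A nonterminal is nullable iff some alternative derives ε (directly, or every symbol in it is nullable)
Nullable: {B}


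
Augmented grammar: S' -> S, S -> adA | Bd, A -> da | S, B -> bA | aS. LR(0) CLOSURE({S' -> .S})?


Start: S' -> .S
For each item with dot before a nonterminal B, add B -> .γ for every B-production
Closure: [S' -> .S, S -> .adA, S -> .Bd, B -> .bA, B -> .aS]


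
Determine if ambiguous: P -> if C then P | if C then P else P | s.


dangling else: 'if C then if C then s else s' parses two ways
Ambiguous


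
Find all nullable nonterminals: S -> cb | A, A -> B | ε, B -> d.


A nonterminal is nullable iff some alternative derives ε (directly, or every symbol in it is nullable)
Nullable: {A, S}


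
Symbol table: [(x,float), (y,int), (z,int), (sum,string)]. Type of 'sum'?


Lookup 'sum' → type string


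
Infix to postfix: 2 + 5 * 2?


* has higher precedence, evaluate 5*2 first
Postfix: 2 5 2 * +


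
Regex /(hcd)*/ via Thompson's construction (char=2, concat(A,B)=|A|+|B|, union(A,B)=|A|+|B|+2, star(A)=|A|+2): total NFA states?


Syntax tree has 3 char leaf(s), 0 union(s), 1 star(s)
chars contribute 3×2 = 6; each union adds +2; each star adds +2
Total: 6 + 0 + 2 = 8 states


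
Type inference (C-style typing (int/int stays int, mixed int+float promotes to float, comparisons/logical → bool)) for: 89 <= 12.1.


Operand types: int <= float
Rule: comparison yields bool
Result type: bool


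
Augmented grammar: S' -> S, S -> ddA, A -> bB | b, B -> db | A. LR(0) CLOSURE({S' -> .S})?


Start: S' -> .S
For each item with dot before a nonterminal B, add B -> .γ for every B-production
Closure: [S' -> .S, S -> .ddA]


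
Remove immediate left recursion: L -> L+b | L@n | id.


Left-recursive alternatives: L+b, L@n; non-recursive: id
Introduce L': L -> idL', L' -> +bL' | @nL' | ε


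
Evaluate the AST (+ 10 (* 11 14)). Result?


Evaluate inner: (* 11 14) = 154
Evaluate root: (+ 10 154) = 164
Result: 164


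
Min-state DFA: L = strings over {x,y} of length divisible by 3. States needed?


Track length mod 3: states 0..2, accept at 0
Minimal DFA: 3 states


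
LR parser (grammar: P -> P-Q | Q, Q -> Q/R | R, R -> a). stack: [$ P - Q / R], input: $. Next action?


handle 'Q/R' on top
Action: reduce (Q -> Q/R)


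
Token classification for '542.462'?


Pattern: digits with a decimal point
Type: FLOAT_LITERAL


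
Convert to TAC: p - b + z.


Break into single-operator statements:
t1 = p - b
t2 = t1 + z


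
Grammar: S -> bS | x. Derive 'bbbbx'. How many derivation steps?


Derivation: S => bS => bbS => bbbS => bbbbS => bbbbx
Steps: 5


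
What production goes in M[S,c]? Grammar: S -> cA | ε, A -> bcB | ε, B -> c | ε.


For [S, c]: 'c' ∈ FIRST(cA)
Entry: S -> cA


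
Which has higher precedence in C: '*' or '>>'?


'*' is multiplicative (level 10); '>>' is shift (level 8)
Higher level binds tighter
'*' has higher precedence than '>>'


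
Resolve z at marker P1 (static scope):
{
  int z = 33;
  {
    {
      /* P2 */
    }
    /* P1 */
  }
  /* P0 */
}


P1's block does not declare z; resolves to the enclosing declaration at depth 0
z = 33


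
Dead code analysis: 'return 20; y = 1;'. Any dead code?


statement follows a return and is unreachable
Dead: 'y = 1'


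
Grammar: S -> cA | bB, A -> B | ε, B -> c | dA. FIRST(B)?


Per alternative of B: FIRST(c) = {c}; FIRST(dA) = {d}
FIRST(B) = {c, d}


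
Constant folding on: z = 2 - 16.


2 - 16 = -14 at compile time
Optimized: z = -14


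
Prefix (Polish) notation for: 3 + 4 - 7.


left-to-right (same/higher precedence on left): tree is (- (+ 3 4) 7)
Prefix: - + 3 4 7


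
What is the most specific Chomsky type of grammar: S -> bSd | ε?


Single nonterminal LHS, but b^n d^n is not regular
Classification: Type 2 (Context-Free)


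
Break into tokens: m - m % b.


Scan left to right, longest-match per lexeme
Tokens: ID(m), OP(-), ID(m), OP(%), ID(b)


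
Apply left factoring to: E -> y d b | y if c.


Common prefix: 'y'
Factored: E -> y E', E' -> d b | if c


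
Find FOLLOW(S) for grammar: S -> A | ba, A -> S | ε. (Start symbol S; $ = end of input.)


$ ∈ FOLLOW(S). For each A -> αBβ: add FIRST(β)\{ε} to FOLLOW(B); if β nullable, add FOLLOW(A).
FOLLOW(S) = {$}


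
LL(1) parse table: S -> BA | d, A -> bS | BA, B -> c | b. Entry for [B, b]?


For [B, b]: 'b' ∈ FIRST(b)
Entry: B -> b


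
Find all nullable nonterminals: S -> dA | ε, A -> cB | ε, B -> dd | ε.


A nonterminal is nullable iff some alternative derives ε (directly, or every symbol in it is nullable)
Nullable: {A, B, S}


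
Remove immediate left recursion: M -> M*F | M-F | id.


Left-recursive alternatives: M*F, M-F; non-recursive: id
Introduce M': M -> idM', M' -> *FM' | -FM' | ε


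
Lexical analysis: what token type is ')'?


Pattern: delimiter/punctuation
Type: PUNCTUATION


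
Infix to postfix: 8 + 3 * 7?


* has higher precedence, evaluate 3*7 first
Postfix: 8 3 7 * +


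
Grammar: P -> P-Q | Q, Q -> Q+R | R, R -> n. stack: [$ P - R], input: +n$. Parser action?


'R' (not preceded by Q+) is the handle for Q -> R
Action: reduce (Q -> R)


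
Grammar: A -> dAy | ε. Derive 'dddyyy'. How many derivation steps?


Derivation: A => dAy => ddAyy => dddAyyy => dddyyy
Steps: 4


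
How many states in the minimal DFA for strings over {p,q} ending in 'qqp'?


Track the longest suffix of input matching a prefix of 'qqp': 4 classes (prefixes of length 0..3)
Minimal DFA: 4 states


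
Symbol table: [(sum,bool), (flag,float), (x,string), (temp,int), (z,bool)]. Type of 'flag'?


Lookup 'flag' → type float


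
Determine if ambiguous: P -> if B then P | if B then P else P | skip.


dangling else: 'if B then if B then skip else skip' parses two ways
Ambiguous


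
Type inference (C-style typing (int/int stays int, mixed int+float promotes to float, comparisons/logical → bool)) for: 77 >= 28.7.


Operand types: int >= float
Rule: comparison yields bool
Result type: bool


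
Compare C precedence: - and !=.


'-' is additive (level 9); '!=' is equality (level 6)
Higher level binds tighter
'-' has higher precedence than '!='


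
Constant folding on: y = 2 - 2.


2 - 2 = 0 at compile time
Optimized: y = 0


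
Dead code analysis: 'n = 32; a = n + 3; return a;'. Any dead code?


n is read by a's definition; a is returned
No dead code


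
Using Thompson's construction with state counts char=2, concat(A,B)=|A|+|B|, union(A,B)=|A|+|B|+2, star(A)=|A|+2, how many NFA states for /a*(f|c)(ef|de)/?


Syntax tree has 7 char leaf(s), 2 union(s), 1 star(s)
chars contribute 7×2 = 14; each union adds +2; each star adds +2
Total: 14 + 4 + 2 = 20 states


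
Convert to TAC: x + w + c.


Break into single-operator statements:
t1 = x + w
t2 = t1 + c


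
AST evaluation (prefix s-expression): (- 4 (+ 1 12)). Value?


Evaluate inner: (+ 1 12) = 13
Evaluate root: (- 4 13) = -9
Result: -9


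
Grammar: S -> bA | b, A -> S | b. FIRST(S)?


Per alternative of S: FIRST(bA) = {b}; FIRST(b) = {b}
FIRST(S) = {b}


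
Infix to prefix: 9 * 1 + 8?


left-to-right (same/higher precedence on left): tree is (+ (* 9 1) 8)
Prefix: + * 9 1 8


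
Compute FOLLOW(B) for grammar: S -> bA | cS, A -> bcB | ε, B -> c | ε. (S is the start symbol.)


$ ∈ FOLLOW(S). For each A -> αBβ: add FIRST(β)\{ε} to FOLLOW(B); if β nullable, add FOLLOW(A).
FOLLOW(B) = {$}


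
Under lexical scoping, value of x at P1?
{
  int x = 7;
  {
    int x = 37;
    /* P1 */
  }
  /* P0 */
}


x declared in the same block as P1
x = 37


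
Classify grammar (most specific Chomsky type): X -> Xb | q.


Left-linear: every RHS is a terminal or one nonterminal followed by a terminal
Classification: Type 3 (Regular)


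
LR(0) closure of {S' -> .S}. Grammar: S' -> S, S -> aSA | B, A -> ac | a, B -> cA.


Start: S' -> .S
For each item with dot before a nonterminal B, add B -> .γ for every B-production
Closure: [S' -> .S, S -> .aSA, S -> .B, B -> .cA]


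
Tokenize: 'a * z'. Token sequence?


Scan left to right, longest-match per lexeme
Tokens: ID(a), OP(*), ID(z)


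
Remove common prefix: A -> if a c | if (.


Common prefix: 'if'
Factored: A -> if A', A' -> a c | (


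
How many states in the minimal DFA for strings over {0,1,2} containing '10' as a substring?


KMP-style automaton: 2 progress states + 1 absorbing accept = 3
Minimal DFA: 3 states


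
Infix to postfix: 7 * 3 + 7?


Left to right (same or higher precedence on left)
Postfix: 7 3 * 7 +


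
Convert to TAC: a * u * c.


Break into single-operator statements:
t1 = a * u
t2 = t1 * c


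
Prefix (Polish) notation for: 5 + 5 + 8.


left-to-right (same/higher precedence on left): tree is (+ (+ 5 5) 8)
Prefix: + + 5 5 8


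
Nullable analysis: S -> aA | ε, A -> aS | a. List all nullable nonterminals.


A nonterminal is nullable iff some alternative derives ε (directly, or every symbol in it is nullable)
Nullable: {S}


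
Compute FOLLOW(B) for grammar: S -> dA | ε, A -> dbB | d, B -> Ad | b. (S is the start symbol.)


$ ∈ FOLLOW(S). For each A -> αBβ: add FIRST(β)\{ε} to FOLLOW(B); if β nullable, add FOLLOW(A).
FOLLOW(B) = {$, d}


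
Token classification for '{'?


Pattern: delimiter/punctuation
Type: PUNCTUATION


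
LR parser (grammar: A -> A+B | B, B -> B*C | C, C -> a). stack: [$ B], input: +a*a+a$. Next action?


lookahead ∉ {*} so B won't extend; reduce A -> B
Action: reduce (A -> B)


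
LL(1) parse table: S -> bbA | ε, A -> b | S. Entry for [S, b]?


For [S, b]: 'b' ∈ FIRST(bbA)
Entry: S -> bbA


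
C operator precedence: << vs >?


'<<' is shift (level 8); '>' is relational (level 7)
Higher level binds tighter
'<<' has higher precedence than '>'


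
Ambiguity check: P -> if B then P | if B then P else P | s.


dangling else: 'if B then if B then s else s' parses two ways
Ambiguous


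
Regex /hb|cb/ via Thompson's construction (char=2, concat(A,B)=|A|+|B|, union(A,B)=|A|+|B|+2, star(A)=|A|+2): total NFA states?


Syntax tree has 4 char leaf(s), 1 union(s), 0 star(s)
chars contribute 4×2 = 8; each union adds +2; each star adds +2
Total: 8 + 2 + 0 = 10 states


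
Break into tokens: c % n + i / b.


Scan left to right, longest-match per lexeme
Tokens: ID(c), OP(%), ID(n), OP(+), ID(i), OP(/), ID(b)


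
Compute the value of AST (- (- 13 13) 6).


Evaluate inner: (- 13 13) = 0
Evaluate root: (- 0 6) = -6
Result: -6


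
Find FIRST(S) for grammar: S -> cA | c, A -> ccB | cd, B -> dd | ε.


Per alternative of S: FIRST(cA) = {c}; FIRST(c) = {c}
FIRST(S) = {c}


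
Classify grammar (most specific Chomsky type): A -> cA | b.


Right-linear: every RHS is a terminal or a terminal followed by one nonterminal
Classification: Type 3 (Regular)


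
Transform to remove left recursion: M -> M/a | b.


Left-recursive alternatives: M/a; non-recursive: b
Introduce M': M -> bM', M' -> /aM' | ε


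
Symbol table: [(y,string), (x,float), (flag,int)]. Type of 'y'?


Lookup 'y' → type string


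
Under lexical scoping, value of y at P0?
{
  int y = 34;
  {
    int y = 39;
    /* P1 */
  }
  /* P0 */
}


y declared in the same block as P0
y = 34


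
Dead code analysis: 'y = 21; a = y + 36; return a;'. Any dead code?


y is read by a's definition; a is returned
No dead code


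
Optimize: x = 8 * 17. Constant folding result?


8 * 17 = 136 at compile time
Optimized: x = 136


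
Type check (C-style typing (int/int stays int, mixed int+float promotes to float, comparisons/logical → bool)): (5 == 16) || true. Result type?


Operand types: bool || bool
Rule: logical operators take bool operands and yield bool
Result type: bool


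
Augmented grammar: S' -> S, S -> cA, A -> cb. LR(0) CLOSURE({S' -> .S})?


Start: S' -> .S
For each item with dot before a nonterminal B, add B -> .γ for every B-production
Closure: [S' -> .S, S -> .cA]


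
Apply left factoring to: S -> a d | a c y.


Common prefix: 'a'
Factored: S -> a S', S' -> d | c y


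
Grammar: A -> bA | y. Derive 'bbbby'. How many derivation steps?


Derivation: A => bA => bbA => bbbA => bbbbA => bbbby
Steps: 5


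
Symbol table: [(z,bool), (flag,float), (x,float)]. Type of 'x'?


Lookup 'x' → type float


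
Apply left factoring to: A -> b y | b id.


Common prefix: 'b'
Factored: A -> b A', A' -> y | id


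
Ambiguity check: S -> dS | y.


right-linear, alternatives start with distinct terminals 'd' vs 'y': unique leftmost derivation
Unambiguous


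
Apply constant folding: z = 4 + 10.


4 + 10 = 14 at compile time
Optimized: z = 14


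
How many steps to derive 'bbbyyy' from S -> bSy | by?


Derivation: S => bSy => bbSyy => bbbyyy
Steps: 3


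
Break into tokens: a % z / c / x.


Scan left to right, longest-match per lexeme
Tokens: ID(a), OP(%), ID(z), OP(/), ID(c), OP(/), ID(x)


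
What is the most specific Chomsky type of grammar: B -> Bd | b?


Left-linear: every RHS is a terminal or one nonterminal followed by a terminal
Classification: Type 3 (Regular)


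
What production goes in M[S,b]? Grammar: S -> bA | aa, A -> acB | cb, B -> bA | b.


For [S, b]: 'b' ∈ FIRST(bA)
Entry: S -> bA


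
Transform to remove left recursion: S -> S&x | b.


Left-recursive alternatives: S&x; non-recursive: b
Introduce S': S -> bS', S' -> &xS' | ε


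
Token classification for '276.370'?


Pattern: digits with a decimal point
Type: FLOAT_LITERAL


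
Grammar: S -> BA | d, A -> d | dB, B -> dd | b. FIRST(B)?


Per alternative of B: FIRST(dd) = {d}; FIRST(b) = {b}
FIRST(B) = {b, d}


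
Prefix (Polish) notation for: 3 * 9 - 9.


left-to-right (same/higher precedence on left): tree is (- (* 3 9) 9)
Prefix: - * 3 9 9


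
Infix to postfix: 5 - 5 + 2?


Left to right (same or higher precedence on left)
Postfix: 5 5 - 2 +


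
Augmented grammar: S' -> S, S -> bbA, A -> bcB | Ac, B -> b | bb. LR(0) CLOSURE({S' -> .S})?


Start: S' -> .S
For each item with dot before a nonterminal B, add B -> .γ for every B-production
Closure: [S' -> .S, S -> .bbA]


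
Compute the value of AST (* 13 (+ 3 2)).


Evaluate inner: (+ 3 2) = 5
Evaluate root: (* 13 5) = 65
Result: 65


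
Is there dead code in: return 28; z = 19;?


statement follows a return and is unreachable
Dead: 'z = 19'


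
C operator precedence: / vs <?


'/' is multiplicative (level 10); '<' is relational (level 7)
Higher level binds tighter
'/' has higher precedence than '<'


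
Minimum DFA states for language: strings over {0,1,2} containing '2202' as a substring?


KMP-style automaton: 4 progress states + 1 absorbing accept = 5
Minimal DFA: 5 states


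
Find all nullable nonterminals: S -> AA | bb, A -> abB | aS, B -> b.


A nonterminal is nullable iff some alternative derives ε (directly, or every symbol in it is nullable)
Nullable: {}


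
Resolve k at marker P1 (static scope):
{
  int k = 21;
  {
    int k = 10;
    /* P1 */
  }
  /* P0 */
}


k declared in the same block as P1
k = 10


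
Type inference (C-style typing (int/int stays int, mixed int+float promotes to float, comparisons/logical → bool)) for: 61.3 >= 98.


Operand types: float >= int
Rule: comparison yields bool
Result type: bool


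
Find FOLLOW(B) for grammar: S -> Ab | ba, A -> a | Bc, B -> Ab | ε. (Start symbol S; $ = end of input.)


$ ∈ FOLLOW(S). For each A -> αBβ: add FIRST(β)\{ε} to FOLLOW(B); if β nullable, add FOLLOW(A).
FOLLOW(B) = {c}


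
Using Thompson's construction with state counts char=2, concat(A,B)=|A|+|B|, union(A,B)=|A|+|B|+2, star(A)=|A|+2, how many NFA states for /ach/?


Syntax tree has 3 char leaf(s), 0 union(s), 0 star(s)
chars contribute 3×2 = 6; each union adds +2; each star adds +2
Total: 6 + 0 + 0 = 6 states


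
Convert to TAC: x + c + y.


Break into single-operator statements:
t1 = x + c
t2 = t1 + y


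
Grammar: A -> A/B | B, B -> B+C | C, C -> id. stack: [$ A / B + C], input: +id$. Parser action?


handle 'B+C' on top
Action: reduce (B -> B+C)


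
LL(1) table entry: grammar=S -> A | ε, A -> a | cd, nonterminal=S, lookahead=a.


For [S, a]: 'a' ∈ FIRST(A)
Entry: S -> A


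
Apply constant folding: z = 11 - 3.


11 - 3 = 8 at compile time
Optimized: z = 8


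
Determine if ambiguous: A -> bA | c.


right-linear, alternatives start with distinct terminals 'b' vs 'c': unique leftmost derivation
Unambiguous


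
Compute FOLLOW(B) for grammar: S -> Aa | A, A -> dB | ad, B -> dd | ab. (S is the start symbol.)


$ ∈ FOLLOW(S). For each A -> αBβ: add FIRST(β)\{ε} to FOLLOW(B); if β nullable, add FOLLOW(A).
FOLLOW(B) = {$, a}


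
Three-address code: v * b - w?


Break into single-operator statements:
t1 = v * b
t2 = t1 - w


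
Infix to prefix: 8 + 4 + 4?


left-to-right (same/higher precedence on left): tree is (+ (+ 8 4) 4)
Prefix: + + 8 4 4


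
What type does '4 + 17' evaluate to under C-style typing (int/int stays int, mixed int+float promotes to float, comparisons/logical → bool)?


Operand types: int + int
Rule: mixed int/float promotes to float; int/int stays int
Result type: int


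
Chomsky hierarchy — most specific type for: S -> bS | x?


Right-linear: every RHS is a terminal or a terminal followed by one nonterminal
Classification: Type 3 (Regular)


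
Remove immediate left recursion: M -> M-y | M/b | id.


Left-recursive alternatives: M-y, M/b; non-recursive: id
Introduce M': M -> idM', M' -> -yM' | /bM' | ε


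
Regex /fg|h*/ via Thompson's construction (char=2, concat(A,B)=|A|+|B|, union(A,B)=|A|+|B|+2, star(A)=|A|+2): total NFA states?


Syntax tree has 3 char leaf(s), 1 union(s), 1 star(s)
chars contribute 3×2 = 6; each union adds +2; each star adds +2
Total: 6 + 2 + 2 = 10 states


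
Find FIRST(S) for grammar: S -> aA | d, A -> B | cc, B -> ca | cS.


Per alternative of S: FIRST(aA) = {a}; FIRST(d) = {d}
FIRST(S) = {a, d}


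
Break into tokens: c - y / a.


Scan left to right, longest-match per lexeme
Tokens: ID(c), OP(-), ID(y), OP(/), ID(a)


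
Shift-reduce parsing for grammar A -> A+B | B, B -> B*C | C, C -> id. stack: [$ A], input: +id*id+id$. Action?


shift '+' to continue A -> A+B
Action: shift


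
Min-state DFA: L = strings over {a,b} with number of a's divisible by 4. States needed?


Track (count of a) mod 4: states 0..3, accept at 0
Minimal DFA: 4 states


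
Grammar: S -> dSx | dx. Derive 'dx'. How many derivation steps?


Derivation: S => dx
Steps: 1


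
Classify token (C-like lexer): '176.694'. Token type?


Pattern: digits with a decimal point
Type: FLOAT_LITERAL


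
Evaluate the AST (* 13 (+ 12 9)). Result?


Evaluate inner: (+ 12 9) = 21
Evaluate root: (* 13 21) = 273
Result: 273


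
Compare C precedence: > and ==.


'>' is relational (level 7); '==' is equality (level 6)
Higher level binds tighter
'>' has higher precedence than '=='


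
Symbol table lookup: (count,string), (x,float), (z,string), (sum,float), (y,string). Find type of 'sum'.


Lookup 'sum' → type float


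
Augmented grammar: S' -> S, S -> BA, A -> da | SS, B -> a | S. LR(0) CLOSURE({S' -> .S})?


Start: S' -> .S
For each item with dot before a nonterminal B, add B -> .γ for every B-production
Closure: [S' -> .S, S -> .BA, B -> .a, B -> .S]


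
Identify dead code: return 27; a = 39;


statement follows a return and is unreachable
Dead: 'a = 39'


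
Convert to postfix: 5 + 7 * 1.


* has higher precedence, evaluate 7*1 first
Postfix: 5 7 1 * +


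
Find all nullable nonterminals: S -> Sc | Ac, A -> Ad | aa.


A nonterminal is nullable iff some alternative derives ε (directly, or every symbol in it is nullable)
Nullable: {}


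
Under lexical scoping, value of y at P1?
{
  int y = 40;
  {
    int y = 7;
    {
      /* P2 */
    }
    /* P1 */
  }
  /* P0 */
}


y declared in the same block as P1
y = 7


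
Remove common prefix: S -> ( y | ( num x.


Common prefix: '('
Factored: S -> ( S', S' -> y | num x


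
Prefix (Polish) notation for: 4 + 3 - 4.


left-to-right (same/higher precedence on left): tree is (- (+ 4 3) 4)
Prefix: - + 4 3 4


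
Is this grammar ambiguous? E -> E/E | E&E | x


'x/x&x' has two parse trees (no precedence encoded between / and &)
Ambiguous


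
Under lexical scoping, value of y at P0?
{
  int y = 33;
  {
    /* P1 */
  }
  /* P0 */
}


y declared in the same block as P0
y = 33


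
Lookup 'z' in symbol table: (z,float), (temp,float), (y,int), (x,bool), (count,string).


Lookup 'z' → type float


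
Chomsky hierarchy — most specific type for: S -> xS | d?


Right-linear: every RHS is a terminal or a terminal followed by one nonterminal
Classification: Type 3 (Regular)


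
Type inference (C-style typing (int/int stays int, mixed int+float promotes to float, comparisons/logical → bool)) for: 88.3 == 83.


Operand types: float == int
Rule: comparison yields bool
Result type: bool


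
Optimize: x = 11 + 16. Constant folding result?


11 + 16 = 27 at compile time
Optimized: x = 27


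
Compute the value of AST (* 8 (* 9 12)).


Evaluate inner: (* 9 12) = 108
Evaluate root: (* 8 108) = 864
Result: 864


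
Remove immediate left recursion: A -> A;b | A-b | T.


Left-recursive alternatives: A;b, A-b; non-recursive: T
Introduce A': A -> TA', A' -> ;bA' | -bA' | ε


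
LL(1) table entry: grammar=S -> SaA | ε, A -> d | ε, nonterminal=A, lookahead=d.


For [A, d]: 'd' ∈ FIRST(d)
Entry: A -> d


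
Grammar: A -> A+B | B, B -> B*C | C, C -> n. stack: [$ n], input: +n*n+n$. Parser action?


'n' on top is the handle for C -> n
Action: reduce (C -> n)


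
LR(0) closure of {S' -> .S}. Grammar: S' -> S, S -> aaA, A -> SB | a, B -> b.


Start: S' -> .S
For each item with dot before a nonterminal B, add B -> .γ for every B-production
Closure: [S' -> .S, S -> .aaA]


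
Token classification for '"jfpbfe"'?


Pattern: double-quoted sequence
Type: STRING_LITERAL


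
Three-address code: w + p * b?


Break into single-operator statements:
t1 = p * b
t2 = w + t1


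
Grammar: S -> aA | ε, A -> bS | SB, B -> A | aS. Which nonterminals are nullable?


A nonterminal is nullable iff some alternative derives ε (directly, or every symbol in it is nullable)
Nullable: {S}


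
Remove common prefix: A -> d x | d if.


Common prefix: 'd'
Factored: A -> d A', A' -> x | if


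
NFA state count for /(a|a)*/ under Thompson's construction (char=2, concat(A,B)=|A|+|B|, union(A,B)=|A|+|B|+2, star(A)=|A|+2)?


Syntax tree has 2 char leaf(s), 1 union(s), 1 star(s)
chars contribute 2×2 = 4; each union adds +2; each star adds +2
Total: 4 + 2 + 2 = 8 states


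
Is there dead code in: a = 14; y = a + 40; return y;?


a is read by y's definition; y is returned
No dead code


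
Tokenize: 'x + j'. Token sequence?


Scan left to right, longest-match per lexeme
Tokens: ID(x), OP(+), ID(j)


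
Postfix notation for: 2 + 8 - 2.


Left to right (same or higher precedence on left)
Postfix: 2 8 + 2 -


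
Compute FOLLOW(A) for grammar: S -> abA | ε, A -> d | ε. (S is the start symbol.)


$ ∈ FOLLOW(S). For each A -> αBβ: add FIRST(β)\{ε} to FOLLOW(B); if β nullable, add FOLLOW(A).
FOLLOW(A) = {$}


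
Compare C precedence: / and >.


'/' is multiplicative (level 10); '>' is relational (level 7)
Higher level binds tighter
'/' has higher precedence than '>'


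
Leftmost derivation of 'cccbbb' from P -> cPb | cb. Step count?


Derivation: P => cPb => ccPbb => cccbbb
Steps: 3


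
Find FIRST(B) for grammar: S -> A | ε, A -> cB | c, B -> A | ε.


Per alternative of B: FIRST(A) = {c}; FIRST(ε) = {ε}
FIRST(B) = {c, ε}


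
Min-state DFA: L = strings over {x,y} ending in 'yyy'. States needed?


Track the longest suffix of input matching a prefix of 'yyy': 4 classes (prefixes of length 0..3)
Minimal DFA: 4 states


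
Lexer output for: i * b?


Scan left to right, longest-match per lexeme
Tokens: ID(i), OP(*), ID(b)


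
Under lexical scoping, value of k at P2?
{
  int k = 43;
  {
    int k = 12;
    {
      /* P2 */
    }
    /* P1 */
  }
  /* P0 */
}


P2's block does not declare k; resolves to the enclosing declaration at depth 1
k = 12


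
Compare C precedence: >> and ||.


'>>' is shift (level 8); '||' is logical OR (level 1)
Higher level binds tighter
'>>' has higher precedence than '||'


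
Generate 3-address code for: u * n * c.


Break into single-operator statements:
t1 = u * n
t2 = t1 * c


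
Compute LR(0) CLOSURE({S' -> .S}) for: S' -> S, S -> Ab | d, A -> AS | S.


Start: S' -> .S
For each item with dot before a nonterminal B, add B -> .γ for every B-production
Closure: [S' -> .S, S -> .Ab, S -> .d, A -> .AS, A -> .S]


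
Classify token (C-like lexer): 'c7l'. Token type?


Pattern: letter/underscore followed by alphanumerics, not a keyword
Type: IDENTIFIER


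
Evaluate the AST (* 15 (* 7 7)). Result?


Evaluate inner: (* 7 7) = 49
Evaluate root: (* 15 49) = 735
Result: 735


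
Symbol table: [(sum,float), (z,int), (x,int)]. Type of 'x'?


Lookup 'x' → type int


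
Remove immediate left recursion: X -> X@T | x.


Left-recursive alternatives: X@T; non-recursive: x
Introduce X': X -> xX', X' -> @TX' | ε


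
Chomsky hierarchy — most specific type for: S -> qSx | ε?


Single nonterminal LHS, but q^n x^n is not regular
Classification: Type 2 (Context-Free)


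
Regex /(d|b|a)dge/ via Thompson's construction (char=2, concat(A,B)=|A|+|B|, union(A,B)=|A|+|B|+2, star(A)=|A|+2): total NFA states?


Syntax tree has 6 char leaf(s), 2 union(s), 0 star(s)
chars contribute 6×2 = 12; each union adds +2; each star adds +2
Total: 12 + 4 + 0 = 16 states


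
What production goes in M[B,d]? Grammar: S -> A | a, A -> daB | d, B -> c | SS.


For [B, d]: 'd' ∈ FIRST(SS)
Entry: B -> SS


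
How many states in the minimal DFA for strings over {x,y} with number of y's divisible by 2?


Track (count of y) mod 2: states 0..1, accept at 0
Minimal DFA: 2 states


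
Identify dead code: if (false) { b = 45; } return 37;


condition is constant false, so the whole block is unreachable
Dead: 'if (false) { b = 45; }'


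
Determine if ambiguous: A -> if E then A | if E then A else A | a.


dangling else: 'if E then if E then a else a' parses two ways
Ambiguous


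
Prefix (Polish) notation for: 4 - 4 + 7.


left-to-right (same/higher precedence on left): tree is (+ (- 4 4) 7)
Prefix: + - 4 4 7


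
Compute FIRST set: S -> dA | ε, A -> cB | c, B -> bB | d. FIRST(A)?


Per alternative of A: FIRST(cB) = {c}; FIRST(c) = {c}
FIRST(A) = {c}


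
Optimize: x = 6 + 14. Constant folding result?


6 + 14 = 20 at compile time
Optimized: x = 20


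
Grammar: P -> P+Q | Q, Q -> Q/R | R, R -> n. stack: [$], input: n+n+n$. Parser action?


no handle on stack; shift 'n'
Action: shift


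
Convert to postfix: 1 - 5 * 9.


* has higher precedence, evaluate 5*9 first
Postfix: 1 5 9 * -


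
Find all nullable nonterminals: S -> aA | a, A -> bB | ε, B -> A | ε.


A nonterminal is nullable iff some alternative derives ε (directly, or every symbol in it is nullable)
Nullable: {A, B}


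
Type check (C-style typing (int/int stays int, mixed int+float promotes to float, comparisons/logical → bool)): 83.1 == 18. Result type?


Operand types: float == int
Rule: comparison yields bool
Result type: bool


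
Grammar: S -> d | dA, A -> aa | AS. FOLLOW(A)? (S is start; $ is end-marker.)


$ ∈ FOLLOW(S). For each A -> αBβ: add FIRST(β)\{ε} to FOLLOW(B); if β nullable, add FOLLOW(A).
FOLLOW(A) = {$, d}


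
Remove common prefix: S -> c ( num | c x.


Common prefix: 'c'
Factored: S -> c S', S' -> ( num | x


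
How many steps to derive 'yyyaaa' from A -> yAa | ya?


Derivation: A => yAa => yyAaa => yyyaaa
Steps: 3


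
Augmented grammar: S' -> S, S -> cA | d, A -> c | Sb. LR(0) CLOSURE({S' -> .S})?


Start: S' -> .S
For each item with dot before a nonterminal B, add B -> .γ for every B-production
Closure: [S' -> .S, S -> .cA, S -> .d]


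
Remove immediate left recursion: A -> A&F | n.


Left-recursive alternatives: A&F; non-recursive: n
Introduce A': A -> nA', A' -> &FA' | ε


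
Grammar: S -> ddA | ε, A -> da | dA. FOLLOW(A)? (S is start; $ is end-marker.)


$ ∈ FOLLOW(S). For each A -> αBβ: add FIRST(β)\{ε} to FOLLOW(B); if β nullable, add FOLLOW(A).
FOLLOW(A) = {$}


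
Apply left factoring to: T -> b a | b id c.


Common prefix: 'b'
Factored: T -> b T', T' -> a | id c


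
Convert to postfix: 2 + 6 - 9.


Left to right (same or higher precedence on left)
Postfix: 2 6 + 9 -


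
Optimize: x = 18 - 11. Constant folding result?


18 - 11 = 7 at compile time
Optimized: x = 7


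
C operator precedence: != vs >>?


'>>' is shift (level 8); '!=' is equality (level 6)
Higher level binds tighter
'>>' has higher precedence than '!='


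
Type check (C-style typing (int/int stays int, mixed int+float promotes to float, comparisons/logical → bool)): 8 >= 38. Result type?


Operand types: int >= int
Rule: comparison yields bool
Result type: bool


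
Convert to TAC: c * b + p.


Break into single-operator statements:
t1 = c * b
t2 = t1 + p


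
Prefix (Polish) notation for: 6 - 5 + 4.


left-to-right (same/higher precedence on left): tree is (+ (- 6 5) 4)
Prefix: + - 6 5 4


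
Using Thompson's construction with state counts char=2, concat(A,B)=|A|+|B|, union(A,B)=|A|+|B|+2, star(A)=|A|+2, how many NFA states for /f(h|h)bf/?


Syntax tree has 5 char leaf(s), 1 union(s), 0 star(s)
chars contribute 5×2 = 10; each union adds +2; each star adds +2
Total: 10 + 2 + 0 = 12 states


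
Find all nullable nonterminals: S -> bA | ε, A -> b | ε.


A nonterminal is nullable iff some alternative derives ε (directly, or every symbol in it is nullable)
Nullable: {A, S}


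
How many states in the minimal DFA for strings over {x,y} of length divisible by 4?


Track length mod 4: states 0..3, accept at 0
Minimal DFA: 4 states


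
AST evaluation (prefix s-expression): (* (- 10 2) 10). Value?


Evaluate inner: (- 10 2) = 8
Evaluate root: (* 8 10) = 80
Result: 80


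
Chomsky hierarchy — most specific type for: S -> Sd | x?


Left-linear: every RHS is a terminal or one nonterminal followed by a terminal
Classification: Type 3 (Regular)


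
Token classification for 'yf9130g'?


Pattern: letter/underscore followed by alphanumerics, not a keyword
Type: IDENTIFIER


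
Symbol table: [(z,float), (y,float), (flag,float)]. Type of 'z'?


Lookup 'z' → type float


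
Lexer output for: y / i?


Scan left to right, longest-match per lexeme
Tokens: ID(y), OP(/), ID(i)


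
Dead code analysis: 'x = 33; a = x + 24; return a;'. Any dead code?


x is read by a's definition; a is returned
No dead code


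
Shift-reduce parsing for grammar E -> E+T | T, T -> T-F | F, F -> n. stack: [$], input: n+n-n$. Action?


no handle on stack; shift 'n'
Action: shift


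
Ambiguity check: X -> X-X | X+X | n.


'n-n+n' has two parse trees (no precedence encoded between - and +)
Ambiguous


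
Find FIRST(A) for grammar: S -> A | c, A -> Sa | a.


Per alternative of A: FIRST(Sa) = {a, c}; FIRST(a) = {a}
FIRST(A) = {a, c}


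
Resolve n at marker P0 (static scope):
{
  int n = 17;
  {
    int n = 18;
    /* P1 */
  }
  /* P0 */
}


n declared in the same block as P0
n = 17


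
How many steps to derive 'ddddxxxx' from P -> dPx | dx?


Derivation: P => dPx => ddPxx => dddPxxx => ddddxxxx
Steps: 4


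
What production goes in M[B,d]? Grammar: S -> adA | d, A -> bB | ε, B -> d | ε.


For [B, d]: 'd' ∈ FIRST(d)
Entry: B -> d


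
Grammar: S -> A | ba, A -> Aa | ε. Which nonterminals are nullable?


A nonterminal is nullable iff some alternative derives ε (directly, or every symbol in it is nullable)
Nullable: {A, S}


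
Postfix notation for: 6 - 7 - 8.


Left to right (same or higher precedence on left)
Postfix: 6 7 - 8 -


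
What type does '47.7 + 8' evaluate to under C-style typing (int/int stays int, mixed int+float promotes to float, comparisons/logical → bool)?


Operand types: float + int
Rule: mixed int/float promotes to float; int/int stays int
Result type: float


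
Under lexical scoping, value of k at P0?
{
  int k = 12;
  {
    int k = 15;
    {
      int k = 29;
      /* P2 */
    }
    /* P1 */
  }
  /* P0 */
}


k declared in the same block as P0
k = 12


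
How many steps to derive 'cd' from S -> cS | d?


Derivation: S => cS => cd
Steps: 2


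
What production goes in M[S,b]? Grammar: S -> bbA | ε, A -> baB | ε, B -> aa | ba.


For [S, b]: 'b' ∈ FIRST(bbA)
Entry: S -> bbA


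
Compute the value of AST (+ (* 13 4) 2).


Evaluate inner: (* 13 4) = 52
Evaluate root: (+ 52 2) = 54
Result: 54


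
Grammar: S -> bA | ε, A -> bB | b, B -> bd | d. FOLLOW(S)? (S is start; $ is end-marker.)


$ ∈ FOLLOW(S). For each A -> αBβ: add FIRST(β)\{ε} to FOLLOW(B); if β nullable, add FOLLOW(A).
FOLLOW(S) = {$}


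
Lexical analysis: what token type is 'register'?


Pattern: reserved word
Type: KEYWORD


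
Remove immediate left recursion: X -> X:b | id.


Left-recursive alternatives: X:b; non-recursive: id
Introduce X': X -> idX', X' -> :bX' | ε


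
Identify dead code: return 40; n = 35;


statement follows a return and is unreachable
Dead: 'n = 35'


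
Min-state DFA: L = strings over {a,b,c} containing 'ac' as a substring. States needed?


KMP-style automaton: 2 progress states + 1 absorbing accept = 3
Minimal DFA: 3 states


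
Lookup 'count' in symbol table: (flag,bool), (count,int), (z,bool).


Lookup 'count' → type int


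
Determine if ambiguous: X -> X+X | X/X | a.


'a+a/a' has two parse trees (no precedence encoded between + and /)
Ambiguous


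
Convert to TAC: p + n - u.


Break into single-operator statements:
t1 = p + n
t2 = t1 - u


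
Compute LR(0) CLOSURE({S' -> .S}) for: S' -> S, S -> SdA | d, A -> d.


Start: S' -> .S
For each item with dot before a nonterminal B, add B -> .γ for every B-production
Closure: [S' -> .S, S -> .SdA, S -> .d]


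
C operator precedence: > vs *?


'*' is multiplicative (level 10); '>' is relational (level 7)
Higher level binds tighter
'*' has higher precedence than '>'


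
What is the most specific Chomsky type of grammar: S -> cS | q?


Right-linear: every RHS is a terminal or a terminal followed by one nonterminal
Classification: Type 3 (Regular)


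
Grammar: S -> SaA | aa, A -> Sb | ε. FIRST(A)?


Per alternative of A: FIRST(Sb) = {a}; FIRST(ε) = {ε}
FIRST(A) = {a, ε}


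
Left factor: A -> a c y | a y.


Common prefix: 'a'
Factored: A -> a A', A' -> c y | y


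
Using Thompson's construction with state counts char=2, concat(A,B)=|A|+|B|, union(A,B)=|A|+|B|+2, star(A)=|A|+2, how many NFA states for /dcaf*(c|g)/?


Syntax tree has 6 char leaf(s), 1 union(s), 1 star(s)
chars contribute 6×2 = 12; each union adds +2; each star adds +2
Total: 12 + 2 + 2 = 16 states


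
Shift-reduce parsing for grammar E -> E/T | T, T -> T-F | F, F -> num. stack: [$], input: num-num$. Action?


no handle on stack; shift 'num'
Action: shift


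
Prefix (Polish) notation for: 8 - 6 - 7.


left-to-right (same/higher precedence on left): tree is (- (- 8 6) 7)
Prefix: - - 8 6 7


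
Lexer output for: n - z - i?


Scan left to right, longest-match per lexeme
Tokens: ID(n), OP(-), ID(z), OP(-), ID(i)


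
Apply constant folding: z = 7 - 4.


7 - 4 = 3 at compile time
Optimized: z = 3


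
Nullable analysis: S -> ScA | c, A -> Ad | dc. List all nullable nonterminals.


A nonterminal is nullable iff some alternative derives ε (directly, or every symbol in it is nullable)
Nullable: {}


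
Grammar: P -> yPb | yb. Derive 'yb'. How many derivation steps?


Derivation: P => yb
Steps: 1


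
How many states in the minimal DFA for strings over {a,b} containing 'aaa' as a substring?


KMP-style automaton: 3 progress states + 1 absorbing accept = 4
Minimal DFA: 4 states


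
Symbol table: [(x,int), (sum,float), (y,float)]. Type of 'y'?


Lookup 'y' → type float


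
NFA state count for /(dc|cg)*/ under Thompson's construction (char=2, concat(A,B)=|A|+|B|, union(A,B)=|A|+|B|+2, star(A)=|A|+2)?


Syntax tree has 4 char leaf(s), 1 union(s), 1 star(s)
chars contribute 4×2 = 8; each union adds +2; each star adds +2
Total: 8 + 2 + 2 = 12 states


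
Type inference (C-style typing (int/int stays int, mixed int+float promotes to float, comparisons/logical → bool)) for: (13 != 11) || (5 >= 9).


Operand types: bool || bool
Rule: logical operators take bool operands and yield bool
Result type: bool


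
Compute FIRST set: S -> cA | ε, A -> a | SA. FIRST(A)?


Per alternative of A: FIRST(a) = {a}; FIRST(SA) = {a, c}
FIRST(A) = {a, c}


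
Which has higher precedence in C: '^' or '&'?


'&' is bitwise AND (level 5); '^' is bitwise XOR (level 4)
Higher level binds tighter
'&' has higher precedence than '^'


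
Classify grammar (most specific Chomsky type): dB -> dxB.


LHS has context (more than one symbol) and |LHS| ≤ |RHS|
Classification: Type 1 (Context-Sensitive)


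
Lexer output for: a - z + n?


Scan left to right, longest-match per lexeme
Tokens: ID(a), OP(-), ID(z), OP(+), ID(n)


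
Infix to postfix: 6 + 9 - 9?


Left to right (same or higher precedence on left)
Postfix: 6 9 + 9 -


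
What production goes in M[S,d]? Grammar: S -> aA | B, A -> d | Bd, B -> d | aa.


For [S, d]: 'd' ∈ FIRST(B)
Entry: S -> B


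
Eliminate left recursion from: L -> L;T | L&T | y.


Left-recursive alternatives: L;T, L&T; non-recursive: y
Introduce L': L -> yL', L' -> ;TL' | &TL' | ε


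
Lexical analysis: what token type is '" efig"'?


Pattern: double-quoted sequence
Type: STRING_LITERAL


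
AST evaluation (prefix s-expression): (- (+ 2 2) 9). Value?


Evaluate inner: (+ 2 2) = 4
Evaluate root: (- 4 9) = -5
Result: -5


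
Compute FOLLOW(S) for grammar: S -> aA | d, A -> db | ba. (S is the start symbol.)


$ ∈ FOLLOW(S). For each A -> αBβ: add FIRST(β)\{ε} to FOLLOW(B); if β nullable, add FOLLOW(A).
FOLLOW(S) = {$}


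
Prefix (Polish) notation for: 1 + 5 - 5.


left-to-right (same/higher precedence on left): tree is (- (+ 1 5) 5)
Prefix: - + 1 5 5


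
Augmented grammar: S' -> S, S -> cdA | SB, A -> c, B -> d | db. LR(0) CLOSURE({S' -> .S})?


Start: S' -> .S
For each item with dot before a nonterminal B, add B -> .γ for every B-production
Closure: [S' -> .S, S -> .cdA, S -> .SB]


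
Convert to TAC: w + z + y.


Break into single-operator statements:
t1 = w + z
t2 = t1 + y
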